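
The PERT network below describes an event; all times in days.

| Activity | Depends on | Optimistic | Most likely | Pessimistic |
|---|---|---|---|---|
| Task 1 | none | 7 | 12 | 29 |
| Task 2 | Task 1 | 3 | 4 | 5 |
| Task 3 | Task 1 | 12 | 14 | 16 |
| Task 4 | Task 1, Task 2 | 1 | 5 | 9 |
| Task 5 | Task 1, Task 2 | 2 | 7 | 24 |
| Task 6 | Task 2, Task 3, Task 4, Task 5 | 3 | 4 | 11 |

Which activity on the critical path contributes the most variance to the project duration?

Task 1

te_Task 1 = (7 + 4·12 + 29)/6 = 84/6 = 14; σ²_Task 1 = ((29−7)/6)² = 13.444
te_Task 2 = (3 + 4·4 + 5)/6 = 24/6 = 4; σ²_Task 2 = ((5−3)/6)² = 0.111
te_Task 3 = (12 + 4·14 + 16)/6 = 84/6 = 14; σ²_Task 3 = ((16−12)/6)² = 0.444
te_Task 4 = (1 + 4·5 + 9)/6 = 30/6 = 5; σ²_Task 4 = ((9−1)/6)² = 1.778
te_Task 5 = (2 + 4·7 + 24)/6 = 54/6 = 9; σ²_Task 5 = ((24−2)/6)² = 13.444
te_Task 6 = (3 + 4·4 + 11)/6 = 30/6 = 5; σ²_Task 6 = ((11−3)/6)² = 1.778

Forward pass:
ES_Task 1 = 0; EF_Task 1 = 14
ES_Task 2 = 14; EF_Task 2 = 14+4 = 18
ES_Task 3 = 14; EF_Task 3 = 14+14 = 28
ES_Task 4 = max(EF_Task 1=14, EF_Task 2=18) = 18; EF_Task 4 = 18+5 = 23
ES_Task 5 = max(EF_Task 1=14, EF_Task 2=18) = 18; EF_Task 5 = 18+9 = 27
ES_Task 6 = max(EF_Task 2=18, EF_Task 3=28, EF_Task 4=23, EF_Task 5=27) = 28; EF_Task 6 = 28+5 = 33
Expected project duration μ = 33 days. Critical path: Task 1 → Task 3 → Task 6.

Variances on critical path: σ²_Task 1=13.444, σ²_Task 3=0.444, σ²_Task 6=1.778.
Largest is σ²_Task 1 = 13.444.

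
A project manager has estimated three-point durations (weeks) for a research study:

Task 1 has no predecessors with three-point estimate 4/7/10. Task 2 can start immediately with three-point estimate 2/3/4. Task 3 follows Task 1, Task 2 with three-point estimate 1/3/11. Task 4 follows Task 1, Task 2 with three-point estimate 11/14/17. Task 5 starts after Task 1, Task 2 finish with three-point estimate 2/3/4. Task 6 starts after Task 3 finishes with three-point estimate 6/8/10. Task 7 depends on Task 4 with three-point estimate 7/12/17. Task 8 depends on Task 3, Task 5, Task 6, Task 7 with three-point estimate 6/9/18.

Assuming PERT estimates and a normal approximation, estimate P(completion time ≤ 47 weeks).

te_Task 1 = (4 + 4·7 + 10)/6 = 42/6 = 7; σ²_Task 1 = ((10−4)/6)² = 1.000
te_Task 2 = (2 + 4·3 + 4)/6 = 18/6 = 3; σ²_Task 2 = ((4−2)/6)² = 0.111
te_Task 3 = (1 + 4·3 + 11)/6 = 24/6 = 4; σ²_Task 3 = ((11−1)/6)² = 2.778
te_Task 4 = (11 + 4·14 + 17)/6 = 84/6 = 14; σ²_Task 4 = ((17−11)/6)² = 1.000
te_Task 5 = (2 + 4·3 + 4)/6 = 18/6 = 3; σ²_Task 5 = ((4−2)/6)² = 0.111
te_Task 6 = (6 + 4·8 + 10)/6 = 48/6 = 8; σ²_Task 6 = ((10−6)/6)² = 0.444
te_Task 7 = (7 + 4·12 + 17)/6 = 72/6 = 12; σ²_Task 7 = ((17−7)/6)² = 2.778
te_Task 8 = (6 + 4·9 + 18)/6 = 60/6 = 10; σ²_Task 8 = ((18−6)/6)² = 4.000

Forward pass:
ES_Task 1 = 0; EF_Task 1 = 7
ES_Task 2 = 0; EF_Task 2 = 3
ES_Task 3 = max(EF_Task 1=7, EF_Task 2=3) = 7; EF_Task 3 = 7+4 = 11
ES_Task 4 = max(EF_Task 1=7, EF_Task 2=3) = 7; EF_Task 4 = 7+14 = 21
ES_Task 5 = max(EF_Task 1=7, EF_Task 2=3) = 7; EF_Task 5 = 7+3 = 10
ES_Task 6 = 11; EF_Task 6 = 11+8 = 19
ES_Task 7 = 21; EF_Task 7 = 21+12 = 33
ES_Task 8 = max(EF_Task 3=11, EF_Task 5=10, EF_Task 6=19, EF_Task 7=33) = 33; EF_Task 8 = 33+10 = 43
Expected project duration μ = 43 weeks. Critical path: Task 1 → Task 4 → Task 7 → Task 8.

Variance along critical path = 1.000 + 1.000 + 2.778 + 4.000 = 8.778; σ = √8.778 = 2.963 weeks.
Z = (47 − 43) / 2.963 = 1.350
P(T ≤ 47) = Φ(1.350) ≈ 0.912

0.912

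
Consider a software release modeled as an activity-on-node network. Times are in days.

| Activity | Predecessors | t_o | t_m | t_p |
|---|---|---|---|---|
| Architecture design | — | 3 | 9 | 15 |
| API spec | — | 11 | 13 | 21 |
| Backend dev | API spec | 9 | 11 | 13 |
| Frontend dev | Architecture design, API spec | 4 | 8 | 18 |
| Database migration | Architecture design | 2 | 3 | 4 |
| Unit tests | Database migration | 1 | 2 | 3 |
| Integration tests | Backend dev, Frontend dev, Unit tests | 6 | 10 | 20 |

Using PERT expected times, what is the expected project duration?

36 days

te_Architecture design = (3 + 4·9 + 15)/6 = 54/6 = 9
te_API spec = (11 + 4·13 + 21)/6 = 84/6 = 14
te_Backend dev = (9 + 4·11 + 13)/6 = 66/6 = 11
te_Frontend dev = (4 + 4·8 + 18)/6 = 54/6 = 9
te_Database migration = (2 + 4·3 + 4)/6 = 18/6 = 3
te_Unit tests = (1 + 4·2 + 3)/6 = 12/6 = 2
te_Integration tests = (6 + 4·10 + 20)/6 = 66/6 = 11

Forward pass:
ES_Architecture design = 0; EF_Architecture design = 9
ES_API spec = 0; EF_API spec = 14
ES_Backend dev = 14; EF_Backend dev = 14+11 = 25
ES_Frontend dev = max(EF_Architecture design=9, EF_API spec=14) = 14; EF_Frontend dev = 14+9 = 23
ES_Database migration = 9; EF_Database migration = 9+3 = 12
ES_Unit tests = 12; EF_Unit tests = 12+2 = 14
ES_Integration tests = max(EF_Backend dev=25, EF_Frontend dev=23, EF_Unit tests=14) = 25; EF_Integration tests = 25+11 = 36
Expected project duration μ = 36 days. Critical path: API spec → Backend dev → Integration tests.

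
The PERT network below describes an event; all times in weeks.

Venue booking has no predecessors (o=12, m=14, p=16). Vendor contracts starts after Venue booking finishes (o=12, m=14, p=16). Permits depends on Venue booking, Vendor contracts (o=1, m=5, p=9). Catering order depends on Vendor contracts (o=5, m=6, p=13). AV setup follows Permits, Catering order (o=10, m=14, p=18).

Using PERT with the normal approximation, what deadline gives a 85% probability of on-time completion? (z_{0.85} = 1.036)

te_Venue booking = (12 + 4·14 + 16)/6 = 84/6 = 14; σ²_Venue booking = ((16−12)/6)² = 0.444
te_Vendor contracts = (12 + 4·14 + 16)/6 = 84/6 = 14; σ²_Vendor contracts = ((16−12)/6)² = 0.444
te_Permits = (1 + 4·5 + 9)/6 = 30/6 = 5; σ²_Permits = ((9−1)/6)² = 1.778
te_Catering order = (5 + 4·6 + 13)/6 = 42/6 = 7; σ²_Catering order = ((13−5)/6)² = 1.778
te_AV setup = (10 + 4·14 + 18)/6 = 84/6 = 14; σ²_AV setup = ((18−10)/6)² = 1.778

Forward pass:
ES_Venue booking = 0; EF_Venue booking = 14
ES_Vendor contracts = 14; EF_Vendor contracts = 14+14 = 28
ES_Permits = max(EF_Venue booking=14, EF_Vendor contracts=28) = 28; EF_Permits = 28+5 = 33
ES_Catering order = 28; EF_Catering order = 28+7 = 35
ES_AV setup = max(EF_Permits=33, EF_Catering order=35) = 35; EF_AV setup = 35+14 = 49
Expected project duration μ = 49 weeks. Critical path: Venue booking → Vendor contracts → Catering order → AV setup.

Variance along critical path = 0.444 + 0.444 + 1.778 + 1.778 = 4.444; σ = 2.108 weeks.
D = μ + z·σ = 49 + 1.036·2.108 = 51.2 weeks

51.2 weeks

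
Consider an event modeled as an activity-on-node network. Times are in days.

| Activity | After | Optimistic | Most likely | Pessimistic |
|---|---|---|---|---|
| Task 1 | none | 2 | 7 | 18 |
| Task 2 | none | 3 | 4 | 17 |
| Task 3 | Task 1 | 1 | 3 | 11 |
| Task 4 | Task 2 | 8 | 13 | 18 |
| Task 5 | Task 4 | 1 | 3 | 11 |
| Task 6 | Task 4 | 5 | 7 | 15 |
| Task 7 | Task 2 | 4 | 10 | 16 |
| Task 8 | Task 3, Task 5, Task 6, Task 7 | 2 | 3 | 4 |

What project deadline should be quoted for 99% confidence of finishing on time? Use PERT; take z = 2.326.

37.8 days

te_Task 1 = (2 + 4·7 + 18)/6 = 48/6 = 8; σ²_Task 1 = ((18−2)/6)² = 7.111
te_Task 2 = (3 + 4·4 + 17)/6 = 36/6 = 6; σ²_Task 2 = ((17−3)/6)² = 5.444
te_Task 3 = (1 + 4·3 + 11)/6 = 24/6 = 4; σ²_Task 3 = ((11−1)/6)² = 2.778
te_Task 4 = (8 + 4·13 + 18)/6 = 78/6 = 13; σ²_Task 4 = ((18−8)/6)² = 2.778
te_Task 5 = (1 + 4·3 + 11)/6 = 24/6 = 4; σ²_Task 5 = ((11−1)/6)² = 2.778
te_Task 6 = (5 + 4·7 + 15)/6 = 48/6 = 8; σ²_Task 6 = ((15−5)/6)² = 2.778
te_Task 7 = (4 + 4·10 + 16)/6 = 60/6 = 10; σ²_Task 7 = ((16−4)/6)² = 4.000
te_Task 8 = (2 + 4·3 + 4)/6 = 18/6 = 3; σ²_Task 8 = ((4−2)/6)² = 0.111

Forward pass:
ES_Task 1 = 0; EF_Task 1 = 8
ES_Task 2 = 0; EF_Task 2 = 6
ES_Task 3 = 8; EF_Task 3 = 8+4 = 12
ES_Task 4 = 6; EF_Task 4 = 6+13 = 19
ES_Task 5 = 19; EF_Task 5 = 19+4 = 23
ES_Task 6 = 19; EF_Task 6 = 19+8 = 27
ES_Task 7 = 6; EF_Task 7 = 6+10 = 16
ES_Task 8 = max(EF_Task 3=12, EF_Task 5=23, EF_Task 6=27, EF_Task 7=16) = 27; EF_Task 8 = 27+3 = 30
Expected project duration μ = 30 days. Critical path: Task 2 → Task 4 → Task 6 → Task 8.

Variance along critical path = 5.444 + 2.778 + 2.778 + 0.111 = 11.111; σ = 3.333 days.
D = μ + z·σ = 30 + 2.326·3.333 = 37.8 days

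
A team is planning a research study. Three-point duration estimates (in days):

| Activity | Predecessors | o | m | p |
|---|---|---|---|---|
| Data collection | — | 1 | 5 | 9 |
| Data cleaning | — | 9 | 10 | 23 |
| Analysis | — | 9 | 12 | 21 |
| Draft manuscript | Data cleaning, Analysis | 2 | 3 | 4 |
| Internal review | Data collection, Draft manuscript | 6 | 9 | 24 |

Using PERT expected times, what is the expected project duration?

te_Data collection = (1 + 4·5 + 9)/6 = 30/6 = 5
te_Data cleaning = (9 + 4·10 + 23)/6 = 72/6 = 12
te_Analysis = (9 + 4·12 + 21)/6 = 78/6 = 13
te_Draft manuscript = (2 + 4·3 + 4)/6 = 18/6 = 3
te_Internal review = (6 + 4·9 + 24)/6 = 66/6 = 11

Forward pass:
ES_Data collection = 0; EF_Data collection = 5
ES_Data cleaning = 0; EF_Data cleaning = 12
ES_Analysis = 0; EF_Analysis = 13
ES_Draft manuscript = max(EF_Data cleaning=12, EF_Analysis=13) = 13; EF_Draft manuscript = 13+3 = 16
ES_Internal review = max(EF_Data collection=5, EF_Draft manuscript=16) = 16; EF_Internal review = 16+11 = 27
Expected project duration μ = 27 days. Critical path: Analysis → Draft manuscript → Internal review.

27 days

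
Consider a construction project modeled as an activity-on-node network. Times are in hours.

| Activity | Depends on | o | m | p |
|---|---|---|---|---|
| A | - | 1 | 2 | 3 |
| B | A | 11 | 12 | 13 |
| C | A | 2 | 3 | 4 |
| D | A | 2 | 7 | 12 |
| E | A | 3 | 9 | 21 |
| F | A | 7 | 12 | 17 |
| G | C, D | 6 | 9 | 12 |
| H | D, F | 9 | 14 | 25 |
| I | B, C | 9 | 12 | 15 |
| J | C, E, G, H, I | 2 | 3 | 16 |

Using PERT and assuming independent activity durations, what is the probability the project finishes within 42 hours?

0.979

te_A = (1 + 4·2 + 3)/6 = 12/6 = 2; σ²_A = ((3−1)/6)² = 0.111
te_B = (11 + 4·12 + 13)/6 = 72/6 = 12; σ²_B = ((13−11)/6)² = 0.111
te_C = (2 + 4·3 + 4)/6 = 18/6 = 3; σ²_C = ((4−2)/6)² = 0.111
te_D = (2 + 4·7 + 12)/6 = 42/6 = 7; σ²_D = ((12−2)/6)² = 2.778
te_E = (3 + 4·9 + 21)/6 = 60/6 = 10; σ²_E = ((21−3)/6)² = 9.000
te_F = (7 + 4·12 + 17)/6 = 72/6 = 12; σ²_F = ((17−7)/6)² = 2.778
te_G = (6 + 4·9 + 12)/6 = 54/6 = 9; σ²_G = ((12−6)/6)² = 1.000
te_H = (9 + 4·14 + 25)/6 = 90/6 = 15; σ²_H = ((25−9)/6)² = 7.111
te_I = (9 + 4·12 + 15)/6 = 72/6 = 12; σ²_I = ((15−9)/6)² = 1.000
te_J = (2 + 4·3 + 16)/6 = 30/6 = 5; σ²_J = ((16−2)/6)² = 5.444

Forward pass:
ES_A = 0; EF_A = 2
ES_B = 2; EF_B = 2+12 = 14
ES_C = 2; EF_C = 2+3 = 5
ES_D = 2; EF_D = 2+7 = 9
ES_E = 2; EF_E = 2+10 = 12
ES_F = 2; EF_F = 2+12 = 14
ES_G = max(EF_C=5, EF_D=9) = 9; EF_G = 9+9 = 18
ES_H = max(EF_D=9, EF_F=14) = 14; EF_H = 14+15 = 29
ES_I = max(EF_B=14, EF_C=5) = 14; EF_I = 14+12 = 26
ES_J = max(EF_C=5, EF_E=12, EF_G=18, EF_H=29, EF_I=26) = 29; EF_J = 29+5 = 34
Expected project duration μ = 34 hours. Critical path: A → F → H → J.

Variance along critical path = 0.111 + 2.778 + 7.111 + 5.444 = 15.444; σ = √15.444 = 3.930 hours.
Z = (42 − 34) / 3.930 = 2.036
P(T ≤ 42) = Φ(2.036) ≈ 0.979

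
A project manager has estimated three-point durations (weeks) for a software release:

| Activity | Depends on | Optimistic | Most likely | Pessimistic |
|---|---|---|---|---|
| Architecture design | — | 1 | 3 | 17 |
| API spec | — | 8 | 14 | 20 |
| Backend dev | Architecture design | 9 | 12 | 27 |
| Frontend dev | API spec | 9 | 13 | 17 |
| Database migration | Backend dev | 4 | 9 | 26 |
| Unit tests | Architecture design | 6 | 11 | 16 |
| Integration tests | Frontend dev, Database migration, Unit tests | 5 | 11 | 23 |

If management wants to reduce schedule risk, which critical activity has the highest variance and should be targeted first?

Database migration

te_Architecture design = (1 + 4·3 + 17)/6 = 30/6 = 5; σ²_Architecture design = ((17−1)/6)² = 7.111
te_API spec = (8 + 4·14 + 20)/6 = 84/6 = 14; σ²_API spec = ((20−8)/6)² = 4.000
te_Backend dev = (9 + 4·12 + 27)/6 = 84/6 = 14; σ²_Backend dev = ((27−9)/6)² = 9.000
te_Frontend dev = (9 + 4·13 + 17)/6 = 78/6 = 13; σ²_Frontend dev = ((17−9)/6)² = 1.778
te_Database migration = (4 + 4·9 + 26)/6 = 66/6 = 11; σ²_Database migration = ((26−4)/6)² = 13.444
te_Unit tests = (6 + 4·11 + 16)/6 = 66/6 = 11; σ²_Unit tests = ((16−6)/6)² = 2.778
te_Integration tests = (5 + 4·11 + 23)/6 = 72/6 = 12; σ²_Integration tests = ((23−5)/6)² = 9.000

Forward pass:
ES_Architecture design = 0; EF_Architecture design = 5
ES_API spec = 0; EF_API spec = 14
ES_Backend dev = 5; EF_Backend dev = 5+14 = 19
ES_Frontend dev = 14; EF_Frontend dev = 14+13 = 27
ES_Database migration = 19; EF_Database migration = 19+11 = 30
ES_Unit tests = 5; EF_Unit tests = 5+11 = 16
ES_Integration tests = max(EF_Frontend dev=27, EF_Database migration=30, EF_Unit tests=16) = 30; EF_Integration tests = 30+12 = 42
Expected project duration μ = 42 weeks. Critical path: Architecture design → Backend dev → Database migration → Integration tests.

Variances on critical path: σ²_Architecture design=7.111, σ²_Backend dev=9.000, σ²_Database migration=13.444, σ²_Integration tests=9.000.
Largest is σ²_Database migration = 13.444.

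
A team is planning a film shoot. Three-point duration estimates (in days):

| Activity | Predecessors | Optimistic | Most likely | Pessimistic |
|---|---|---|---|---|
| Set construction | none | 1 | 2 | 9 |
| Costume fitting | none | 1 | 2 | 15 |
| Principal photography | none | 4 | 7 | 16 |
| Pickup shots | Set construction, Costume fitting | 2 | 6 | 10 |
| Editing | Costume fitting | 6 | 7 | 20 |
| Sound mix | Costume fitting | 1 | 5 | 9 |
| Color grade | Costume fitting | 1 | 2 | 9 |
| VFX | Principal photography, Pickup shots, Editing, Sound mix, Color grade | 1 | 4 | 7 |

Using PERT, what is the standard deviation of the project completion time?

3.45 days

te_Set construction = (1 + 4·2 + 9)/6 = 18/6 = 3; σ²_Set construction = ((9−1)/6)² = 1.778
te_Costume fitting = (1 + 4·2 + 15)/6 = 24/6 = 4; σ²_Costume fitting = ((15−1)/6)² = 5.444
te_Principal photography = (4 + 4·7 + 16)/6 = 48/6 = 8; σ²_Principal photography = ((16−4)/6)² = 4.000
te_Pickup shots = (2 + 4·6 + 10)/6 = 36/6 = 6; σ²_Pickup shots = ((10−2)/6)² = 1.778
te_Editing = (6 + 4·7 + 20)/6 = 54/6 = 9; σ²_Editing = ((20−6)/6)² = 5.444
te_Sound mix = (1 + 4·5 + 9)/6 = 30/6 = 5; σ²_Sound mix = ((9−1)/6)² = 1.778
te_Color grade = (1 + 4·2 + 9)/6 = 18/6 = 3; σ²_Color grade = ((9−1)/6)² = 1.778
te_VFX = (1 + 4·4 + 7)/6 = 24/6 = 4; σ²_VFX = ((7−1)/6)² = 1.000

Forward pass:
ES_Set construction = 0; EF_Set construction = 3
ES_Costume fitting = 0; EF_Costume fitting = 4
ES_Principal photography = 0; EF_Principal photography = 8
ES_Pickup shots = max(EF_Set construction=3, EF_Costume fitting=4) = 4; EF_Pickup shots = 4+6 = 10
ES_Editing = 4; EF_Editing = 4+9 = 13
ES_Sound mix = 4; EF_Sound mix = 4+5 = 9
ES_Color grade = 4; EF_Color grade = 4+3 = 7
ES_VFX = max(EF_Principal photography=8, EF_Pickup shots=10, EF_Editing=13, EF_Sound mix=9, EF_Color grade=7) = 13; EF_VFX = 13+4 = 17
Expected project duration μ = 17 days. Critical path: Costume fitting → Editing → VFX.

Variance along critical path = 5.444 + 5.444 + 1.000 = 11.889
σ = √11.889 = 3.448 days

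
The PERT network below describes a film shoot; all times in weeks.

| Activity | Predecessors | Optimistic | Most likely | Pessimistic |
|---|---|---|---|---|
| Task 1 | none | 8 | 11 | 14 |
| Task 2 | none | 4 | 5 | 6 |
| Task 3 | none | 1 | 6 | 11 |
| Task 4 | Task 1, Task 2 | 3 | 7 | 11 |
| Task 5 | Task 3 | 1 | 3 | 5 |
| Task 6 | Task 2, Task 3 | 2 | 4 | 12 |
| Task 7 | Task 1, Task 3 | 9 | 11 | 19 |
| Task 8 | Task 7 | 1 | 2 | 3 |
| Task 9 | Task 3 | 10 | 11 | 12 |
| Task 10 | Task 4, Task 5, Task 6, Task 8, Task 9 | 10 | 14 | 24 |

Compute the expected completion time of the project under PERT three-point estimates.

40 weeks

te_Task 1 = (8 + 4·11 + 14)/6 = 66/6 = 11
te_Task 2 = (4 + 4·5 + 6)/6 = 30/6 = 5
te_Task 3 = (1 + 4·6 + 11)/6 = 36/6 = 6
te_Task 4 = (3 + 4·7 + 11)/6 = 42/6 = 7
te_Task 5 = (1 + 4·3 + 5)/6 = 18/6 = 3
te_Task 6 = (2 + 4·4 + 12)/6 = 30/6 = 5
te_Task 7 = (9 + 4·11 + 19)/6 = 72/6 = 12
te_Task 8 = (1 + 4·2 + 3)/6 = 12/6 = 2
te_Task 9 = (10 + 4·11 + 12)/6 = 66/6 = 11
te_Task 10 = (10 + 4·14 + 24)/6 = 90/6 = 15

Forward pass:
ES_Task 1 = 0; EF_Task 1 = 11
ES_Task 2 = 0; EF_Task 2 = 5
ES_Task 3 = 0; EF_Task 3 = 6
ES_Task 4 = max(EF_Task 1=11, EF_Task 2=5) = 11; EF_Task 4 = 11+7 = 18
ES_Task 5 = 6; EF_Task 5 = 6+3 = 9
ES_Task 6 = max(EF_Task 2=5, EF_Task 3=6) = 6; EF_Task 6 = 6+5 = 11
ES_Task 7 = max(EF_Task 1=11, EF_Task 3=6) = 11; EF_Task 7 = 11+12 = 23
ES_Task 8 = 23; EF_Task 8 = 23+2 = 25
ES_Task 9 = 6; EF_Task 9 = 6+11 = 17
ES_Task 10 = max(EF_Task 4=18, EF_Task 5=9, EF_Task 6=11, EF_Task 8=25, EF_Task 9=17) = 25; EF_Task 10 = 25+15 = 40
Expected project duration μ = 40 weeks. Critical path: Task 1 → Task 7 → Task 8 → Task 10.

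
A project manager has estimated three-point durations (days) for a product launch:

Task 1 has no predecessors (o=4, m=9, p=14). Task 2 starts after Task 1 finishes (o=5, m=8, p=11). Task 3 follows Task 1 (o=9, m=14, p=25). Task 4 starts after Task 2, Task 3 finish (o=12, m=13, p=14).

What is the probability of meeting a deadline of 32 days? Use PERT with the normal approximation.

te_Task 1 = (4 + 4·9 + 14)/6 = 54/6 = 9; σ²_Task 1 = ((14−4)/6)² = 2.778
te_Task 2 = (5 + 4·8 + 11)/6 = 48/6 = 8; σ²_Task 2 = ((11−5)/6)² = 1.000
te_Task 3 = (9 + 4·14 + 25)/6 = 90/6 = 15; σ²_Task 3 = ((25−9)/6)² = 7.111
te_Task 4 = (12 + 4·13 + 14)/6 = 78/6 = 13; σ²_Task 4 = ((14−12)/6)² = 0.111

Forward pass:
ES_Task 1 = 0; EF_Task 1 = 9
ES_Task 2 = 9; EF_Task 2 = 9+8 = 17
ES_Task 3 = 9; EF_Task 3 = 9+15 = 24
ES_Task 4 = max(EF_Task 2=17, EF_Task 3=24) = 24; EF_Task 4 = 24+13 = 37
Expected project duration μ = 37 days. Critical path: Task 1 → Task 3 → Task 4.

Variance along critical path = 2.778 + 7.111 + 0.111 = 10.000; σ = √10.000 = 3.162 days.
Z = (32 − 37) / 3.162 = -1.581
P(T ≤ 32) = Φ(-1.581) ≈ 0.057

0.057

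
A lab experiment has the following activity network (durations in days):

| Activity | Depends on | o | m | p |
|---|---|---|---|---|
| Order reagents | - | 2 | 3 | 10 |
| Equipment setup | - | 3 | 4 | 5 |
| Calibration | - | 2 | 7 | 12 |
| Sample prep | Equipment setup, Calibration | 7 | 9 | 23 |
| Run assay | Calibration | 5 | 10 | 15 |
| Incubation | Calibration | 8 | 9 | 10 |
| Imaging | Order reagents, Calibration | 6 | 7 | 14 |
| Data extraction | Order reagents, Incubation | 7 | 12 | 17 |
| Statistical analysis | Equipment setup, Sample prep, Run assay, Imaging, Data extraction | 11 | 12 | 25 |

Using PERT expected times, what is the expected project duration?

42 days

te_Order reagents = (2 + 4·3 + 10)/6 = 24/6 = 4
te_Equipment setup = (3 + 4·4 + 5)/6 = 24/6 = 4
te_Calibration = (2 + 4·7 + 12)/6 = 42/6 = 7
te_Sample prep = (7 + 4·9 + 23)/6 = 66/6 = 11
te_Run assay = (5 + 4·10 + 15)/6 = 60/6 = 10
te_Incubation = (8 + 4·9 + 10)/6 = 54/6 = 9
te_Imaging = (6 + 4·7 + 14)/6 = 48/6 = 8
te_Data extraction = (7 + 4·12 + 17)/6 = 72/6 = 12
te_Statistical analysis = (11 + 4·12 + 25)/6 = 84/6 = 14

Forward pass:
ES_Order reagents = 0; EF_Order reagents = 4
ES_Equipment setup = 0; EF_Equipment setup = 4
ES_Calibration = 0; EF_Calibration = 7
ES_Sample prep = max(EF_Equipment setup=4, EF_Calibration=7) = 7; EF_Sample prep = 7+11 = 18
ES_Run assay = 7; EF_Run assay = 7+10 = 17
ES_Incubation = 7; EF_Incubation = 7+9 = 16
ES_Imaging = max(EF_Order reagents=4, EF_Calibration=7) = 7; EF_Imaging = 7+8 = 15
ES_Data extraction = max(EF_Order reagents=4, EF_Incubation=16) = 16; EF_Data extraction = 16+12 = 28
ES_Statistical analysis = max(EF_Equipment setup=4, EF_Sample prep=18, EF_Run assay=17, EF_Imaging=15, EF_Data extraction=28) = 28; EF_Statistical analysis = 28+14 = 42
Expected project duration μ = 42 days. Critical path: Calibration → Incubation → Data extraction → Statistical analysis.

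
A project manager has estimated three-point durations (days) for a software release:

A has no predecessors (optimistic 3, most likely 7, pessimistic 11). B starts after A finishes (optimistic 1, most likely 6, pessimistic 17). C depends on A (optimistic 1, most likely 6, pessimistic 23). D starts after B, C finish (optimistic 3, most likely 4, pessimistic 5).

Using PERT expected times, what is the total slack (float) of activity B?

te_A = (3 + 4·7 + 11)/6 = 42/6 = 7
te_B = (1 + 4·6 + 17)/6 = 42/6 = 7
te_C = (1 + 4·6 + 23)/6 = 48/6 = 8
te_D = (3 + 4·4 + 5)/6 = 24/6 = 4

Forward pass:
ES_A = 0; EF_A = 7
ES_B = 7; EF_B = 7+7 = 14
ES_C = 7; EF_C = 7+8 = 15
ES_D = max(EF_B=14, EF_C=15) = 15; EF_D = 15+4 = 19
Expected project duration μ = 19 days. Critical path: A → C → D.

Backward pass:
LF_D = 19; LS_D = 19−4 = 15
LF_C = LS_D = 15; LS_C = 15−8 = 7
LF_B = LS_D = 15; LS_B = 15−7 = 8
LF_A = min(LS_B=8, LS_C=7) = 7; LS_A = 7−7 = 0
Slack_B = LS_B − ES_B = 8 − 7 = 1

1 days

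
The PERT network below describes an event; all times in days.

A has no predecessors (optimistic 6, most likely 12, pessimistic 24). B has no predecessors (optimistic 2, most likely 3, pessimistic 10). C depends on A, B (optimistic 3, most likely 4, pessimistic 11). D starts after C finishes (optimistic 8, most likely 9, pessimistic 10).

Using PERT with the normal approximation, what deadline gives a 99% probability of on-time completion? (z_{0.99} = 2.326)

te_A = (6 + 4·12 + 24)/6 = 78/6 = 13; σ²_A = ((24−6)/6)² = 9.000
te_B = (2 + 4·3 + 10)/6 = 24/6 = 4; σ²_B = ((10−2)/6)² = 1.778
te_C = (3 + 4·4 + 11)/6 = 30/6 = 5; σ²_C = ((11−3)/6)² = 1.778
te_D = (8 + 4·9 + 10)/6 = 54/6 = 9; σ²_D = ((10−8)/6)² = 0.111

Forward pass:
ES_A = 0; EF_A = 13
ES_B = 0; EF_B = 4
ES_C = max(EF_A=13, EF_B=4) = 13; EF_C = 13+5 = 18
ES_D = 18; EF_D = 18+9 = 27
Expected project duration μ = 27 days. Critical path: A → C → D.

Variance along critical path = 9.000 + 1.778 + 0.111 = 10.889; σ = 3.300 days.
D = μ + z·σ = 27 + 2.326·3.300 = 34.7 days

34.7 days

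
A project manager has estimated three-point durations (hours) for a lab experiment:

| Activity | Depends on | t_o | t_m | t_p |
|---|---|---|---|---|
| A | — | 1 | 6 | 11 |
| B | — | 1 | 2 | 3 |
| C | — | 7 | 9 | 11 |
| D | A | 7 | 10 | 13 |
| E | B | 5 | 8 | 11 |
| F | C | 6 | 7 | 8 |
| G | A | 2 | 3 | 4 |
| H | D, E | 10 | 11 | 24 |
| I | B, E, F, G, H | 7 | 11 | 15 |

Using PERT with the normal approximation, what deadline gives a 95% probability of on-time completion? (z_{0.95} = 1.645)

te_A = (1 + 4·6 + 11)/6 = 36/6 = 6; σ²_A = ((11−1)/6)² = 2.778
te_B = (1 + 4·2 + 3)/6 = 12/6 = 2; σ²_B = ((3−1)/6)² = 0.111
te_C = (7 + 4·9 + 11)/6 = 54/6 = 9; σ²_C = ((11−7)/6)² = 0.444
te_D = (7 + 4·10 + 13)/6 = 60/6 = 10; σ²_D = ((13−7)/6)² = 1.000
te_E = (5 + 4·8 + 11)/6 = 48/6 = 8; σ²_E = ((11−5)/6)² = 1.000
te_F = (6 + 4·7 + 8)/6 = 42/6 = 7; σ²_F = ((8−6)/6)² = 0.111
te_G = (2 + 4·3 + 4)/6 = 18/6 = 3; σ²_G = ((4−2)/6)² = 0.111
te_H = (10 + 4·11 + 24)/6 = 78/6 = 13; σ²_H = ((24−10)/6)² = 5.444
te_I = (7 + 4·11 + 15)/6 = 66/6 = 11; σ²_I = ((15−7)/6)² = 1.778

Forward pass:
ES_A = 0; EF_A = 6
ES_B = 0; EF_B = 2
ES_C = 0; EF_C = 9
ES_D = 6; EF_D = 6+10 = 16
ES_E = 2; EF_E = 2+8 = 10
ES_F = 9; EF_F = 9+7 = 16
ES_G = 6; EF_G = 6+3 = 9
ES_H = max(EF_D=16, EF_E=10) = 16; EF_H = 16+13 = 29
ES_I = max(EF_B=2, EF_E=10, EF_F=16, EF_G=9, EF_H=29) = 29; EF_I = 29+11 = 40
Expected project duration μ = 40 hours. Critical path: A → D → H → I.

Variance along critical path = 2.778 + 1.000 + 5.444 + 1.778 = 11.000; σ = 3.317 hours.
D = μ + z·σ = 40 + 1.645·3.317 = 45.5 hours

45.5 hours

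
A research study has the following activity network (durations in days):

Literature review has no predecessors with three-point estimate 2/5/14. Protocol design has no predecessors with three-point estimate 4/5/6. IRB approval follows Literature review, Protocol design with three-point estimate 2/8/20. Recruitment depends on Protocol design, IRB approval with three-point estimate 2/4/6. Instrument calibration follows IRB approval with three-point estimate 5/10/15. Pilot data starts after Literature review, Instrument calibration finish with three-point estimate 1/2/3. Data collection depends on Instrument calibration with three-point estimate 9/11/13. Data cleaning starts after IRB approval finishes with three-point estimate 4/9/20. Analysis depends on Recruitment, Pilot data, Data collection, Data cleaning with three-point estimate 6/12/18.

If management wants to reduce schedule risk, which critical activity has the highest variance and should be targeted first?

te_Literature review = (2 + 4·5 + 14)/6 = 36/6 = 6; σ²_Literature review = ((14−2)/6)² = 4.000
te_Protocol design = (4 + 4·5 + 6)/6 = 30/6 = 5; σ²_Protocol design = ((6−4)/6)² = 0.111
te_IRB approval = (2 + 4·8 + 20)/6 = 54/6 = 9; σ²_IRB approval = ((20−2)/6)² = 9.000
te_Recruitment = (2 + 4·4 + 6)/6 = 24/6 = 4; σ²_Recruitment = ((6−2)/6)² = 0.444
te_Instrument calibration = (5 + 4·10 + 15)/6 = 60/6 = 10; σ²_Instrument calibration = ((15−5)/6)² = 2.778
te_Pilot data = (1 + 4·2 + 3)/6 = 12/6 = 2; σ²_Pilot data = ((3−1)/6)² = 0.111
te_Data collection = (9 + 4·11 + 13)/6 = 66/6 = 11; σ²_Data collection = ((13−9)/6)² = 0.444
te_Data cleaning = (4 + 4·9 + 20)/6 = 60/6 = 10; σ²_Data cleaning = ((20−4)/6)² = 7.111
te_Analysis = (6 + 4·12 + 18)/6 = 72/6 = 12; σ²_Analysis = ((18−6)/6)² = 4.000

Forward pass:
ES_Literature review = 0; EF_Literature review = 6
ES_Protocol design = 0; EF_Protocol design = 5
ES_IRB approval = max(EF_Literature review=6, EF_Protocol design=5) = 6; EF_IRB approval = 6+9 = 15
ES_Recruitment = max(EF_Protocol design=5, EF_IRB approval=15) = 15; EF_Recruitment = 15+4 = 19
ES_Instrument calibration = 15; EF_Instrument calibration = 15+10 = 25
ES_Pilot data = max(EF_Literature review=6, EF_Instrument calibration=25) = 25; EF_Pilot data = 25+2 = 27
ES_Data collection = 25; EF_Data collection = 25+11 = 36
ES_Data cleaning = 15; EF_Data cleaning = 15+10 = 25
ES_Analysis = max(EF_Recruitment=19, EF_Pilot data=27, EF_Data collection=36, EF_Data cleaning=25) = 36; EF_Analysis = 36+12 = 48
Expected project duration μ = 48 days. Critical path: Literature review → IRB approval → Instrument calibration → Data collection → Analysis.

Variances on critical path: σ²_Literature review=4.000, σ²_IRB approval=9.000, σ²_Instrument calibration=2.778, σ²_Data collection=0.444, σ²_Analysis=4.000.
Largest is σ²_IRB approval = 9.000.

IRB approval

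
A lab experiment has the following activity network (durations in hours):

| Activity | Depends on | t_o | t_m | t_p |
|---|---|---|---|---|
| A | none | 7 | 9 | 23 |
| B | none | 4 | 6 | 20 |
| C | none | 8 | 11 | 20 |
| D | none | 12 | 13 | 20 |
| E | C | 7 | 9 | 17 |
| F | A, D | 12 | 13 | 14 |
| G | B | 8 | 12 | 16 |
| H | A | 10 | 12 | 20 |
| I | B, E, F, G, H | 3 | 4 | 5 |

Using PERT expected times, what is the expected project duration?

31 hours

te_A = (7 + 4·9 + 23)/6 = 66/6 = 11
te_B = (4 + 4·6 + 20)/6 = 48/6 = 8
te_C = (8 + 4·11 + 20)/6 = 72/6 = 12
te_D = (12 + 4·13 + 20)/6 = 84/6 = 14
te_E = (7 + 4·9 + 17)/6 = 60/6 = 10
te_F = (12 + 4·13 + 14)/6 = 78/6 = 13
te_G = (8 + 4·12 + 16)/6 = 72/6 = 12
te_H = (10 + 4·12 + 20)/6 = 78/6 = 13
te_I = (3 + 4·4 + 5)/6 = 24/6 = 4

Forward pass:
ES_A = 0; EF_A = 11
ES_B = 0; EF_B = 8
ES_C = 0; EF_C = 12
ES_D = 0; EF_D = 14
ES_E = 12; EF_E = 12+10 = 22
ES_F = max(EF_A=11, EF_D=14) = 14; EF_F = 14+13 = 27
ES_G = 8; EF_G = 8+12 = 20
ES_H = 11; EF_H = 11+13 = 24
ES_I = max(EF_B=8, EF_E=22, EF_F=27, EF_G=20, EF_H=24) = 27; EF_I = 27+4 = 31
Expected project duration μ = 31 hours. Critical path: D → F → I.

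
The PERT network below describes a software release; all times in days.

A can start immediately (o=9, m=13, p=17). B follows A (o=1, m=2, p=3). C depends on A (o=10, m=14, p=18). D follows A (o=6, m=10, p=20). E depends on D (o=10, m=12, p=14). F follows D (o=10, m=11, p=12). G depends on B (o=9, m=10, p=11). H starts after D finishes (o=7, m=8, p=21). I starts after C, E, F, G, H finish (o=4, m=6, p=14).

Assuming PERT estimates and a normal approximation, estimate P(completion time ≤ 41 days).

te_A = (9 + 4·13 + 17)/6 = 78/6 = 13; σ²_A = ((17−9)/6)² = 1.778
te_B = (1 + 4·2 + 3)/6 = 12/6 = 2; σ²_B = ((3−1)/6)² = 0.111
te_C = (10 + 4·14 + 18)/6 = 84/6 = 14; σ²_C = ((18−10)/6)² = 1.778
te_D = (6 + 4·10 + 20)/6 = 66/6 = 11; σ²_D = ((20−6)/6)² = 5.444
te_E = (10 + 4·12 + 14)/6 = 72/6 = 12; σ²_E = ((14−10)/6)² = 0.444
te_F = (10 + 4·11 + 12)/6 = 66/6 = 11; σ²_F = ((12−10)/6)² = 0.111
te_G = (9 + 4·10 + 11)/6 = 60/6 = 10; σ²_G = ((11−9)/6)² = 0.111
te_H = (7 + 4·8 + 21)/6 = 60/6 = 10; σ²_H = ((21−7)/6)² = 5.444
te_I = (4 + 4·6 + 14)/6 = 42/6 = 7; σ²_I = ((14−4)/6)² = 2.778

Forward pass:
ES_A = 0; EF_A = 13
ES_B = 13; EF_B = 13+2 = 15
ES_C = 13; EF_C = 13+14 = 27
ES_D = 13; EF_D = 13+11 = 24
ES_E = 24; EF_E = 24+12 = 36
ES_F = 24; EF_F = 24+11 = 35
ES_G = 15; EF_G = 15+10 = 25
ES_H = 24; EF_H = 24+10 = 34
ES_I = max(EF_C=27, EF_E=36, EF_F=35, EF_G=25, EF_H=34) = 36; EF_I = 36+7 = 43
Expected project duration μ = 43 days. Critical path: A → D → E → I.

Variance along critical path = 1.778 + 5.444 + 0.444 + 2.778 = 10.444; σ = √10.444 = 3.232 days.
Z = (41 − 43) / 3.232 = -0.619
P(T ≤ 41) = Φ(-0.619) ≈ 0.268

0.268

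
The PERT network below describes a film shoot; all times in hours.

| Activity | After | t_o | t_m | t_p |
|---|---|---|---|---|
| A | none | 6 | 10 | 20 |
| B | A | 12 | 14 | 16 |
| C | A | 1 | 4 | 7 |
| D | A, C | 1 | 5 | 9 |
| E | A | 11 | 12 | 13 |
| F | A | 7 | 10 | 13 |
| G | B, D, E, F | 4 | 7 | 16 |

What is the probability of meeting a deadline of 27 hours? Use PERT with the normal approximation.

te_A = (6 + 4·10 + 20)/6 = 66/6 = 11; σ²_A = ((20−6)/6)² = 5.444
te_B = (12 + 4·14 + 16)/6 = 84/6 = 14; σ²_B = ((16−12)/6)² = 0.444
te_C = (1 + 4·4 + 7)/6 = 24/6 = 4; σ²_C = ((7−1)/6)² = 1.000
te_D = (1 + 4·5 + 9)/6 = 30/6 = 5; σ²_D = ((9−1)/6)² = 1.778
te_E = (11 + 4·12 + 13)/6 = 72/6 = 12; σ²_E = ((13−11)/6)² = 0.111
te_F = (7 + 4·10 + 13)/6 = 60/6 = 10; σ²_F = ((13−7)/6)² = 1.000
te_G = (4 + 4·7 + 16)/6 = 48/6 = 8; σ²_G = ((16−4)/6)² = 4.000

Forward pass:
ES_A = 0; EF_A = 11
ES_B = 11; EF_B = 11+14 = 25
ES_C = 11; EF_C = 11+4 = 15
ES_D = max(EF_A=11, EF_C=15) = 15; EF_D = 15+5 = 20
ES_E = 11; EF_E = 11+12 = 23
ES_F = 11; EF_F = 11+10 = 21
ES_G = max(EF_B=25, EF_D=20, EF_E=23, EF_F=21) = 25; EF_G = 25+8 = 33
Expected project duration μ = 33 hours. Critical path: A → B → G.

Variance along critical path = 5.444 + 0.444 + 4.000 = 9.889; σ = √9.889 = 3.145 hours.
Z = (27 − 33) / 3.145 = -1.908
P(T ≤ 27) = Φ(-1.908) ≈ 0.028

0.028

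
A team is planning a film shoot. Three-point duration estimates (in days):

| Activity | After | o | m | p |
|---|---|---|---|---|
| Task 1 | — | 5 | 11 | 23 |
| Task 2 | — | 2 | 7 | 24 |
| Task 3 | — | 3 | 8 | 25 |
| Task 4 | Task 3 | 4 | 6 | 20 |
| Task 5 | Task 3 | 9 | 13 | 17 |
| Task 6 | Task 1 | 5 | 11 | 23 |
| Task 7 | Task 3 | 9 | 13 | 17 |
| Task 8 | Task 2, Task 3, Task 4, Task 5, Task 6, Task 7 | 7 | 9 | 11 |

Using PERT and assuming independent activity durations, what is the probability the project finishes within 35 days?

te_Task 1 = (5 + 4·11 + 23)/6 = 72/6 = 12; σ²_Task 1 = ((23−5)/6)² = 9.000
te_Task 2 = (2 + 4·7 + 24)/6 = 54/6 = 9; σ²_Task 2 = ((24−2)/6)² = 13.444
te_Task 3 = (3 + 4·8 + 25)/6 = 60/6 = 10; σ²_Task 3 = ((25−3)/6)² = 13.444
te_Task 4 = (4 + 4·6 + 20)/6 = 48/6 = 8; σ²_Task 4 = ((20−4)/6)² = 7.111
te_Task 5 = (9 + 4·13 + 17)/6 = 78/6 = 13; σ²_Task 5 = ((17−9)/6)² = 1.778
te_Task 6 = (5 + 4·11 + 23)/6 = 72/6 = 12; σ²_Task 6 = ((23−5)/6)² = 9.000
te_Task 7 = (9 + 4·13 + 17)/6 = 78/6 = 13; σ²_Task 7 = ((17−9)/6)² = 1.778
te_Task 8 = (7 + 4·9 + 11)/6 = 54/6 = 9; σ²_Task 8 = ((11−7)/6)² = 0.444

Forward pass:
ES_Task 1 = 0; EF_Task 1 = 12
ES_Task 2 = 0; EF_Task 2 = 9
ES_Task 3 = 0; EF_Task 3 = 10
ES_Task 4 = 10; EF_Task 4 = 10+8 = 18
ES_Task 5 = 10; EF_Task 5 = 10+13 = 23
ES_Task 6 = 12; EF_Task 6 = 12+12 = 24
ES_Task 7 = 10; EF_Task 7 = 10+13 = 23
ES_Task 8 = max(EF_Task 2=9, EF_Task 3=10, EF_Task 4=18, EF_Task 5=23, EF_Task 6=24, EF_Task 7=23) = 24; EF_Task 8 = 24+9 = 33
Expected project duration μ = 33 days. Critical path: Task 1 → Task 6 → Task 8.

Variance along critical path = 9.000 + 9.000 + 0.444 = 18.444; σ = √18.444 = 4.295 days.
Z = (35 − 33) / 4.295 = 0.466
P(T ≤ 35) = Φ(0.466) ≈ 0.679

0.679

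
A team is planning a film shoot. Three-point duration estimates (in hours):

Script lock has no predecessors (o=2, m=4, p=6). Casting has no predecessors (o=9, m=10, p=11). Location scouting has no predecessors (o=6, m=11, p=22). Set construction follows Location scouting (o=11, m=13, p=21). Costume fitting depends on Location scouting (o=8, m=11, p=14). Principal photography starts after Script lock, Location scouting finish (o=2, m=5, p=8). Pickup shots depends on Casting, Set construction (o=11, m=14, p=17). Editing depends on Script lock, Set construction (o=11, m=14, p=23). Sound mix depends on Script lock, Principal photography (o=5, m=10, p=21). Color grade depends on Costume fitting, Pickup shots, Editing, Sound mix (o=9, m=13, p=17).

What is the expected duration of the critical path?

te_Script lock = (2 + 4·4 + 6)/6 = 24/6 = 4
te_Casting = (9 + 4·10 + 11)/6 = 60/6 = 10
te_Location scouting = (6 + 4·11 + 22)/6 = 72/6 = 12
te_Set construction = (11 + 4·13 + 21)/6 = 84/6 = 14
te_Costume fitting = (8 + 4·11 + 14)/6 = 66/6 = 11
te_Principal photography = (2 + 4·5 + 8)/6 = 30/6 = 5
te_Pickup shots = (11 + 4·14 + 17)/6 = 84/6 = 14
te_Editing = (11 + 4·14 + 23)/6 = 90/6 = 15
te_Sound mix = (5 + 4·10 + 21)/6 = 66/6 = 11
te_Color grade = (9 + 4·13 + 17)/6 = 78/6 = 13

Forward pass:
ES_Script lock = 0; EF_Script lock = 4
ES_Casting = 0; EF_Casting = 10
ES_Location scouting = 0; EF_Location scouting = 12
ES_Set construction = 12; EF_Set construction = 12+14 = 26
ES_Costume fitting = 12; EF_Costume fitting = 12+11 = 23
ES_Principal photography = max(EF_Script lock=4, EF_Location scouting=12) = 12; EF_Principal photography = 12+5 = 17
ES_Pickup shots = max(EF_Casting=10, EF_Set construction=26) = 26; EF_Pickup shots = 26+14 = 40
ES_Editing = max(EF_Script lock=4, EF_Set construction=26) = 26; EF_Editing = 26+15 = 41
ES_Sound mix = max(EF_Script lock=4, EF_Principal photography=17) = 17; EF_Sound mix = 17+11 = 28
ES_Color grade = max(EF_Costume fitting=23, EF_Pickup shots=40, EF_Editing=41, EF_Sound mix=28) = 41; EF_Color grade = 41+13 = 54
Expected project duration μ = 54 hours. Critical path: Location scouting → Set construction → Editing → Color grade.

54 hours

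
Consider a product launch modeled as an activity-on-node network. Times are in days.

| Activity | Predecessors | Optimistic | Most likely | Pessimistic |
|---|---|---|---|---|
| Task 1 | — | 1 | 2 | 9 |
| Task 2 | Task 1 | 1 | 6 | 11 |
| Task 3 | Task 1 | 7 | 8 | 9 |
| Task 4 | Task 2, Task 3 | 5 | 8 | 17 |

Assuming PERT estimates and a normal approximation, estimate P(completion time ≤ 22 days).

0.795

te_Task 1 = (1 + 4·2 + 9)/6 = 18/6 = 3; σ²_Task 1 = ((9−1)/6)² = 1.778
te_Task 2 = (1 + 4·6 + 11)/6 = 36/6 = 6; σ²_Task 2 = ((11−1)/6)² = 2.778
te_Task 3 = (7 + 4·8 + 9)/6 = 48/6 = 8; σ²_Task 3 = ((9−7)/6)² = 0.111
te_Task 4 = (5 + 4·8 + 17)/6 = 54/6 = 9; σ²_Task 4 = ((17−5)/6)² = 4.000

Forward pass:
ES_Task 1 = 0; EF_Task 1 = 3
ES_Task 2 = 3; EF_Task 2 = 3+6 = 9
ES_Task 3 = 3; EF_Task 3 = 3+8 = 11
ES_Task 4 = max(EF_Task 2=9, EF_Task 3=11) = 11; EF_Task 4 = 11+9 = 20
Expected project duration μ = 20 days. Critical path: Task 1 → Task 3 → Task 4.

Variance along critical path = 1.778 + 0.111 + 4.000 = 5.889; σ = √5.889 = 2.427 days.
Z = (22 − 20) / 2.427 = 0.824
P(T ≤ 22) = Φ(0.824) ≈ 0.795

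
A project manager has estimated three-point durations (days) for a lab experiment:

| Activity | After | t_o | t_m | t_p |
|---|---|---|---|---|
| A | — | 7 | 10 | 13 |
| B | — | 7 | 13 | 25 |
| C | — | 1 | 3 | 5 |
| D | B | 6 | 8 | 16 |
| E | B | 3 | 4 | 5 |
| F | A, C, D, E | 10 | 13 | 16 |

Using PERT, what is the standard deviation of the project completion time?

3.57 days

te_A = (7 + 4·10 + 13)/6 = 60/6 = 10; σ²_A = ((13−7)/6)² = 1.000
te_B = (7 + 4·13 + 25)/6 = 84/6 = 14; σ²_B = ((25−7)/6)² = 9.000
te_C = (1 + 4·3 + 5)/6 = 18/6 = 3; σ²_C = ((5−1)/6)² = 0.444
te_D = (6 + 4·8 + 16)/6 = 54/6 = 9; σ²_D = ((16−6)/6)² = 2.778
te_E = (3 + 4·4 + 5)/6 = 24/6 = 4; σ²_E = ((5−3)/6)² = 0.111
te_F = (10 + 4·13 + 16)/6 = 78/6 = 13; σ²_F = ((16−10)/6)² = 1.000

Forward pass:
ES_A = 0; EF_A = 10
ES_B = 0; EF_B = 14
ES_C = 0; EF_C = 3
ES_D = 14; EF_D = 14+9 = 23
ES_E = 14; EF_E = 14+4 = 18
ES_F = max(EF_A=10, EF_C=3, EF_D=23, EF_E=18) = 23; EF_F = 23+13 = 36
Expected project duration μ = 36 days. Critical path: B → D → F.

Variance along critical path = 9.000 + 2.778 + 1.000 = 12.778
σ = √12.778 = 3.575 days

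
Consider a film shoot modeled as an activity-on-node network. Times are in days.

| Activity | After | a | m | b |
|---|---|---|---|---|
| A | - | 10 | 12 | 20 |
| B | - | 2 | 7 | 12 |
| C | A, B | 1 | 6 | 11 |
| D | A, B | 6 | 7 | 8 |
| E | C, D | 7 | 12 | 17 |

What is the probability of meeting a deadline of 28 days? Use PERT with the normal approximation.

0.046

te_A = (10 + 4·12 + 20)/6 = 78/6 = 13; σ²_A = ((20−10)/6)² = 2.778
te_B = (2 + 4·7 + 12)/6 = 42/6 = 7; σ²_B = ((12−2)/6)² = 2.778
te_C = (1 + 4·6 + 11)/6 = 36/6 = 6; σ²_C = ((11−1)/6)² = 2.778
te_D = (6 + 4·7 + 8)/6 = 42/6 = 7; σ²_D = ((8−6)/6)² = 0.111
te_E = (7 + 4·12 + 17)/6 = 72/6 = 12; σ²_E = ((17−7)/6)² = 2.778

Forward pass:
ES_A = 0; EF_A = 13
ES_B = 0; EF_B = 7
ES_C = max(EF_A=13, EF_B=7) = 13; EF_C = 13+6 = 19
ES_D = max(EF_A=13, EF_B=7) = 13; EF_D = 13+7 = 20
ES_E = max(EF_C=19, EF_D=20) = 20; EF_E = 20+12 = 32
Expected project duration μ = 32 days. Critical path: A → D → E.

Variance along critical path = 2.778 + 0.111 + 2.778 = 5.667; σ = √5.667 = 2.380 days.
Z = (28 − 32) / 2.380 = -1.680
P(T ≤ 28) = Φ(-1.680) ≈ 0.046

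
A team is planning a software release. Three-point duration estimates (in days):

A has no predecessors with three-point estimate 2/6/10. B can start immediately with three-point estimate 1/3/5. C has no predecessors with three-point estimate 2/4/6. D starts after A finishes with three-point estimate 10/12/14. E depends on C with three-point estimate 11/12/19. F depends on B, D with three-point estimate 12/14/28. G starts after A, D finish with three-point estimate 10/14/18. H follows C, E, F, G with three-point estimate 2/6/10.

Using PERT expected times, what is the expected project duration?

te_A = (2 + 4·6 + 10)/6 = 36/6 = 6
te_B = (1 + 4·3 + 5)/6 = 18/6 = 3
te_C = (2 + 4·4 + 6)/6 = 24/6 = 4
te_D = (10 + 4·12 + 14)/6 = 72/6 = 12
te_E = (11 + 4·12 + 19)/6 = 78/6 = 13
te_F = (12 + 4·14 + 28)/6 = 96/6 = 16
te_G = (10 + 4·14 + 18)/6 = 84/6 = 14
te_H = (2 + 4·6 + 10)/6 = 36/6 = 6

Forward pass:
ES_A = 0; EF_A = 6
ES_B = 0; EF_B = 3
ES_C = 0; EF_C = 4
ES_D = 6; EF_D = 6+12 = 18
ES_E = 4; EF_E = 4+13 = 17
ES_F = max(EF_B=3, EF_D=18) = 18; EF_F = 18+16 = 34
ES_G = max(EF_A=6, EF_D=18) = 18; EF_G = 18+14 = 32
ES_H = max(EF_C=4, EF_E=17, EF_F=34, EF_G=32) = 34; EF_H = 34+6 = 40
Expected project duration μ = 40 days. Critical path: A → D → F → H.

40 days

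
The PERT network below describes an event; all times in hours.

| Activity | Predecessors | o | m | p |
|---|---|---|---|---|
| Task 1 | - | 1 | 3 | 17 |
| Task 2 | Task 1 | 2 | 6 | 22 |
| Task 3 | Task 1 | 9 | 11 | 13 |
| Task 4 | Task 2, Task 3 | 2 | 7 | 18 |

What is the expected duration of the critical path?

te_Task 1 = (1 + 4·3 + 17)/6 = 30/6 = 5
te_Task 2 = (2 + 4·6 + 22)/6 = 48/6 = 8
te_Task 3 = (9 + 4·11 + 13)/6 = 66/6 = 11
te_Task 4 = (2 + 4·7 + 18)/6 = 48/6 = 8

Forward pass:
ES_Task 1 = 0; EF_Task 1 = 5
ES_Task 2 = 5; EF_Task 2 = 5+8 = 13
ES_Task 3 = 5; EF_Task 3 = 5+11 = 16
ES_Task 4 = max(EF_Task 2=13, EF_Task 3=16) = 16; EF_Task 4 = 16+8 = 24
Expected project duration μ = 24 hours. Critical path: Task 1 → Task 3 → Task 4.

24 hours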